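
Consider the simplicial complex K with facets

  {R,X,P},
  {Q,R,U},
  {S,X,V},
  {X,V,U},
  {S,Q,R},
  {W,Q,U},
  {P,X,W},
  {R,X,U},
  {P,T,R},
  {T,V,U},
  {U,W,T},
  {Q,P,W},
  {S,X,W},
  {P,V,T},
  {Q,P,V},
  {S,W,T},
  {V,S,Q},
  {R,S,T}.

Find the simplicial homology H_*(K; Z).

H_0 = Z,  H_1 = Z^2,  H_2 = Z.

We work with the vertex ordering P < Q < R < S < T < U < V < W < X. The simplices of K, each written with vertices in increasing order, are:

  0-simplices (9): P, Q, R, S, T, U, V, W, X
  1-simplices (27): PQ, PR, PT, PV, PW, PX, QR, QS, QU, QV, QW, RS, RT, RU, RX, ST, SV, SW, SX, TU, TV, TW, UV, UW, UX, VX, WX
  2-simplices (18): PQV, PQW, PRT, PRX, PTV, PWX, QRS, QRU, QSV, QUW, RST, RUX, STW, SVX, SWX, TUV, TUW, UVX

giving chain groups C_0 ≅ Z^9, C_1 ≅ Z^27, C_2 ≅ Z^18.

The boundary map ∂_1: C_1 → C_0 maps an edge to its endpoints' difference, ∂[p,q] = q − p. For instance
  ∂QW = W − Q.
This gives a 9×27 integer matrix of rank 8; reducing to Smith normal form yields diagonal entries (1,1,1,1,1,1,1,1).

The boundary map ∂_2: C_2 → C_1 acts by ∂[p,q,r] = [q,r] − [p,r] + [p,q]. For instance
  ∂SWX = WX − SX + SW,
  ∂RST = ST − RT + RS.
The 27×18 boundary matrix has rank 17 and Smith normal form diag(1,1,1,1,1,1,1,1,1,1,1,1,1,1,1,1,1).

Now H_k = ker ∂_k / im ∂_{k+1}, so:

  H_0: rank C_0 − rank ∂_1 = 9 − 8 = 1, and the invariant factors of ∂_1 are all 1, so H_0 = Z.
  H_1: rank ker ∂_1 − rank ∂_2 = (27 − 8) − 17 = 2, and the invariant factors of ∂_2 are all 1, so H_1 = Z^2.
  H_2: rank ker ∂_2 − rank ∂_3 = (18 − 17) − 0 = 1, and there is no ∂_3, so H_2 = Z.

As a check, the Euler characteristic is 9 − 27 + 18 = 0, which agrees with 1 − 2 + 1 = 0.
(K is a triangulation of the torus T^2.)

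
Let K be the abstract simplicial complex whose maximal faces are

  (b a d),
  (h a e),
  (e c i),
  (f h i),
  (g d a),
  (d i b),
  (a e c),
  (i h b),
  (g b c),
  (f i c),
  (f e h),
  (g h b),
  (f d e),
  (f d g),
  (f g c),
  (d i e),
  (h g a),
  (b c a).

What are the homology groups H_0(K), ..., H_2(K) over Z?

H_0 = Z,  H_1 = Z ⊕ Z/2,  H_2 = 0.

Take the total order a < b < c < d < e < f < g < h < i on the vertex set. Then K (dimension 2) consists of the simplices:

  0-simplices (9): a, b, c, d, e, f, g, h, i
  1-simplices (27): ab, ac, ad, ae, ag, ah, bc, bd, bg, bh, bi, ce, cf, cg, ci, de, df, dg, di, ef, eh, ei, fg, fh, fi, gh, hi
  2-simplices (18): abc, abd, ace, adg, aeh, agh, bcg, bdi, bgh, bhi, cei, cfg, cfi, def, dei, dfg, efh, fhi

giving chain groups C_0 ≅ Z^9, C_1 ≅ Z^27, C_2 ≅ Z^18.

∂_1: C_1 → C_0 sends each edge [p,q] (with p < q) to q − p. For instance
  ∂df = f − d.
The resulting 9×27 matrix has rank 8, and its Smith normal form has invariant factors (1,1,1,1,1,1,1,1).

Boundary ∂_2: C_2 → C_1 sends each 2-simplex [p,q,r] to [q,r] − [p,r] + [p,q]. For instance
  ∂dei = ei − di + de,
  ∂bgh = gh − bh + bg.
The 27×18 boundary matrix has rank 18 and Smith normal form diag(1,1,1,1,1,1,1,1,1,1,1,1,1,1,1,1,1,2).

Now H_k = ker ∂_k / im ∂_{k+1}, so:

  H_0: rank C_0 − rank ∂_1 = 9 − 8 = 1, and the invariant factors of ∂_1 are all 1, so H_0 = Z.
  H_1: rank ker ∂_1 − rank ∂_2 = (27 − 8) − 18 = 1, and ∂_2 has invariant factor 2 > 1, so H_1 = Z ⊕ Z/2.
  H_2: rank ker ∂_2 − rank ∂_3 = (18 − 18) − 0 = 0, and there is no ∂_3, so H_2 = 0.

As a check, the Euler characteristic is 9 − 27 + 18 = 0, which agrees with 1 − 1 + 0 = 0.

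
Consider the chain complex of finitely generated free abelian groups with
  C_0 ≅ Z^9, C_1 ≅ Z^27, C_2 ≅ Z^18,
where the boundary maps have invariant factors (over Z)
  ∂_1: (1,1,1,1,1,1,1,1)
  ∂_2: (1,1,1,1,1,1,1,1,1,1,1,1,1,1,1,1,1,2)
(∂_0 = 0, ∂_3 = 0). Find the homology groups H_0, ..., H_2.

H_0 = Z,  H_1 = Z ⊕ Z/2,  H_2 = 0.

H_0: b_0 = 9 − 0 − 8 = 1; torsion from ∂_1 factors > 1: none. So H_0 = Z.
H_1: b_1 = 27 − 8 − 18 = 1; torsion from ∂_2 factors > 1: [2]. So H_1 = Z ⊕ Z/2.
H_2: b_2 = 18 − 18 − 0 = 0; torsion from ∂_3 factors > 1: none. So H_2 = 0.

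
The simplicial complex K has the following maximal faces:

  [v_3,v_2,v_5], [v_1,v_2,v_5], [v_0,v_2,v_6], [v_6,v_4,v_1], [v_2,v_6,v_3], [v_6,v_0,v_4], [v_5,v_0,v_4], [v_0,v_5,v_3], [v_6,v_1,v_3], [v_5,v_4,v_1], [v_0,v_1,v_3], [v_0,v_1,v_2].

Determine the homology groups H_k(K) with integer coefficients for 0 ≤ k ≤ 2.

Take the total order v_0 < v_1 < v_2 < v_3 < v_4 < v_5 < v_6 on the vertex set. Then K (dimension 2) consists of the simplices:

  0-simplices (7): [v_0], [v_1], [v_2], [v_3], [v_4], [v_5], [v_6]
  1-simplices (18): (18 of them)
  2-simplices (12): (12 of them)

so the chain groups are C_0 ≅ Z^7, C_1 ≅ Z^18, C_2 ≅ Z^12.

Boundary ∂_1: C_1 → C_0 maps an edge to its endpoints' difference, ∂[p,q] = q − p.
As a 7×18 matrix over Z this has rank 6, with invariant factors (1,1,1,1,1,1).

∂_2: C_2 → C_1 sends each 2-simplex [p,q,r] to [q,r] − [p,r] + [p,q]. For instance
  ∂[v_1,v_4,v_5] = [v_4,v_5] − [v_1,v_5] + [v_1,v_4],
  ∂[v_2,v_3,v_6] = [v_3,v_6] − [v_2,v_6] + [v_2,v_3].
As a 18×12 matrix over Z this has rank 12, with invariant factors (1,1,1,1,1,1,1,1,1,1,1,2).

Computing H_k = (kernel of ∂_k) / (image of ∂_{k+1}):

  H_0: rank C_0 − rank ∂_1 = 7 − 6 = 1, and the invariant factors of ∂_1 are all 1, so H_0 = Z.
  H_1: rank ker ∂_1 − rank ∂_2 = (18 − 6) − 12 = 0, and ∂_2 has invariant factor 2 > 1, so H_1 = Z/2Z.
  H_2: rank ker ∂_2 − rank ∂_3 = (12 − 12) − 0 = 0, and there is no ∂_3, so H_2 = 0.

As a check, the Euler characteristic is 7 − 18 + 12 = 1, which agrees with 1 − 0 + 0 = 1.

H_0 = Z,  H_1 = Z/2Z,  H_2 = 0.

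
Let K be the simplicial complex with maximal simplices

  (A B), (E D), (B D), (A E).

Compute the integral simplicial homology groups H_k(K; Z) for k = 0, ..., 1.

K has 4 vertices, 4 edges.
rank ∂_0 = 0, rank ∂_1 = 3 ⇒ b_0 = 4 − 0 − 3 = 1; all invariant factors of ∂_1 are 1 so no torsion. So H_0 ≅ Z.
rank ∂_1 = 3, rank ∂_2 = 0 ⇒ b_1 = 4 − 3 − 0 = 1. So H_1 ≅ Z.

H_0 = Z,  H_1 = Z.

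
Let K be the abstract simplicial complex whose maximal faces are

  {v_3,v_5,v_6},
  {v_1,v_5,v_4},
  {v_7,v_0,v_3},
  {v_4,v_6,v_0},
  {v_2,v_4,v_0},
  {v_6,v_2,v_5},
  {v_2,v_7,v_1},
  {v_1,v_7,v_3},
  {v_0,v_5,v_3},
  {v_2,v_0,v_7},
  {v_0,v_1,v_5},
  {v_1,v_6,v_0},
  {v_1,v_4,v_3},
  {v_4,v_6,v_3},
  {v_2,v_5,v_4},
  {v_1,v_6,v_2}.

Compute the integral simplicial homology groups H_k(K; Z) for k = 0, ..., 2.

Fix the vertex order v_0 < v_1 < v_2 < v_3 < v_4 < v_5 < v_6 < v_7 and write every simplex with vertices in increasing order. Then dim K = 2 and the simplices of K are:

  0-simplices (8): [v_0], [v_1], [v_2], [v_3], [v_4], [v_5], [v_6], [v_7]
  1-simplices (24): (24 of them)
  2-simplices (16): (16 of them)

Hence C_0 ≅ Z^8, C_1 ≅ Z^24, C_2 ≅ Z^16.

∂_1: C_1 → C_0 sends each edge [p,q] (with p < q) to q − p. For instance
  ∂[v_1,v_7] = [v_7] − [v_1].
This gives a 8×24 integer matrix of rank 7; reducing to Smith normal form yields diagonal entries (1,1,1,1,1,1,1).

Boundary ∂_2: C_2 → C_1 maps a triangle to the signed sum of its edges. For instance
  ∂[v_0,v_2,v_4] = [v_2,v_4] − [v_0,v_4] + [v_0,v_2],
  ∂[v_0,v_3,v_7] = [v_3,v_7] − [v_0,v_7] + [v_0,v_3].
This gives a 24×16 integer matrix of rank 15; reducing to Smith normal form yields diagonal entries (1,1,1,1,1,1,1,1,1,1,1,1,1,1,1).

From H_k ≅ ker(∂_k) / im(∂_{k+1}) we obtain:

  H_0: rank C_0 − rank ∂_1 = 8 − 7 = 1, and the invariant factors of ∂_1 are all 1, so H_0 = Z.
  H_1: rank ker ∂_1 − rank ∂_2 = (24 − 7) − 15 = 2, and the invariant factors of ∂_2 are all 1, so H_1 = Z^2.
  H_2: rank ker ∂_2 − rank ∂_3 = (16 − 15) − 0 = 1, and there is no ∂_3, so H_2 = Z.

H_0 = Z,  H_1 = Z^2,  H_2 = Z.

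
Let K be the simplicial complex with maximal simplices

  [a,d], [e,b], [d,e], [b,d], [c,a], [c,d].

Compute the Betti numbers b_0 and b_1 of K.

We work with the vertex ordering a < b < c < d < e. The simplices of K, each written with vertices in increasing order, are:

  0-simplices (5): a, b, c, d, e
  1-simplices (6): ac, ad, bd, be, cd, de

giving chain groups C_0 ≅ Z^5, C_1 ≅ Z^6.

The boundary map ∂_1: C_1 → C_0 maps an edge to its endpoints' difference, ∂[p,q] = q − p.
The resulting 5×6 matrix has rank 4, and its Smith normal form has invariant factors (1,1,1,1).

Computing H_k = (kernel of ∂_k) / (image of ∂_{k+1}):

  H_0: rank C_0 − rank ∂_1 = 5 − 4 = 1, and the invariant factors of ∂_1 are all 1, so H_0 ≅ Z.
  H_1: rank ker ∂_1 − rank ∂_2 = (6 − 4) − 0 = 2, and there is no ∂_2, so H_1 ≅ Z^2.

Hence the Betti numbers are b_0 = 1, b_1 = 2.

b_0 = 1, b_1 = 2.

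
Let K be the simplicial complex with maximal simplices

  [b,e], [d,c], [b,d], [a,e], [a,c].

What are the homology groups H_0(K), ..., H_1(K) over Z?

H_0 = Z,  H_1 = Z.

Fix the vertex order a < b < c < d < e and write every simplex with vertices in increasing order. Then dim K = 1 and the simplices of K are:

  0-simplices (5): a, b, c, d, e
  1-simplices (5): ac, ae, bd, be, cd

giving chain groups C_0 ≅ Z^5, C_1 ≅ Z^5.

∂_1: C_1 → C_0 is given by ∂[p,q] = [q] − [p]. For instance
  ∂ae = e − a.
The 5×5 boundary matrix has rank 4 and Smith normal form diag(1,1,1,1).

Now H_k = ker ∂_k / im ∂_{k+1}, so:

  H_0: rank C_0 − rank ∂_1 = 5 − 4 = 1, and the invariant factors of ∂_1 are all 1, so H_0 = Z.
  H_1: rank ker ∂_1 − rank ∂_2 = (5 − 4) − 0 = 1, and there is no ∂_2, so H_1 = Z.

As a check, the Euler characteristic is 5 − 5 = 0, which agrees with 1 − 1 = 0.
(K is a triangulation of the circle S^1.)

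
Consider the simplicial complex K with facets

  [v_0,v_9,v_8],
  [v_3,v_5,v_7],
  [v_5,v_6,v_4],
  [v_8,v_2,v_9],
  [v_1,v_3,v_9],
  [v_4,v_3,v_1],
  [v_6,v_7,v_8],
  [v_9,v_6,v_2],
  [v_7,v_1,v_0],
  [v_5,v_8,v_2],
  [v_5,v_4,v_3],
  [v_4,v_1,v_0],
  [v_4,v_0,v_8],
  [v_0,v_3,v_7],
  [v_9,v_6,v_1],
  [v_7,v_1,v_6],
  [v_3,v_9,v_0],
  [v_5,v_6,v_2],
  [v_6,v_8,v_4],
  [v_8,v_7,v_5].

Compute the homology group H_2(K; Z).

Take the total order v_0 < v_1 < v_2 < v_3 < v_4 < v_5 < v_6 < v_7 < v_8 < v_9 on the vertex set. Then K (dimension 2) consists of the simplices:

  0-simplices (10): [v_0], [v_1], [v_2], [v_3], [v_4], [v_5], [v_6], [v_7], [v_8], [v_9]
  1-simplices (30): (30 of them)
  2-simplices (20): (20 of them)

Hence C_0 ≅ Z^10, C_1 ≅ Z^30, C_2 ≅ Z^20.

Boundary ∂_1: C_1 → C_0 sends each edge [p,q] (with p < q) to q − p. For instance
  ∂[v_5,v_6] = [v_6] − [v_5].
This gives a 10×30 integer matrix of rank 9; reducing to Smith normal form yields diagonal entries (1,1,1,1,1,1,1,1,1).

The boundary map ∂_2: C_2 → C_1 acts by ∂[p,q,r] = [q,r] − [p,r] + [p,q]. For instance
  ∂[v_3,v_4,v_5] = [v_4,v_5] − [v_3,v_5] + [v_3,v_4],
  ∂[v_1,v_6,v_7] = [v_6,v_7] − [v_1,v_7] + [v_1,v_6].
The 30×20 boundary matrix has rank 20 and Smith normal form diag(1,1,1,1,1,1,1,1,1,1,1,1,1,1,1,1,1,1,1,2).

Computing H_k = (kernel of ∂_k) / (image of ∂_{k+1}):

  H_2: rank ker ∂_2 − rank ∂_3 = (20 − 20) − 0 = 0, and there is no ∂_3, so H_2 = 0.

(K is a triangulation of the Klein bottle.)

H_2 = 0.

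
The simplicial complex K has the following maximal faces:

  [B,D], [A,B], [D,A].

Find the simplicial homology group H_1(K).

H_1 = Z.

We work with the vertex ordering A < B < D. The simplices of K, each written with vertices in increasing order, are:

  0-simplices (3): A, B, D
  1-simplices (3): AB, AD, BD

giving chain groups C_0 ≅ Z^3, C_1 ≅ Z^3.

The boundary map ∂_1: C_1 → C_0 sends each edge [p,q] (with p < q) to q − p.
This gives a 3×3 integer matrix of rank 2; reducing to Smith normal form yields diagonal entries (1,1).

Computing H_k = (kernel of ∂_k) / (image of ∂_{k+1}):

  H_1: rank ker ∂_1 − rank ∂_2 = (3 − 2) − 0 = 1, and there is no ∂_2, so H_1 = Z.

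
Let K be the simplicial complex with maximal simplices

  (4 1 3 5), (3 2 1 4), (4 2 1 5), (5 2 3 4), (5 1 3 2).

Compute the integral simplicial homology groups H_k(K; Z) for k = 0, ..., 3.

Fix the vertex order 1 < 2 < 3 < 4 < 5 and write every simplex with vertices in increasing order. Then dim K = 3 and the simplices of K are:

  0-simplices (5): [1], [2], [3], [4], [5]
  1-simplices (10): [1,2], [1,3], [1,4], [1,5], [2,3], [2,4], [2,5], [3,4], [3,5], [4,5]
  2-simplices (10): [1,2,3], [1,2,4], [1,2,5], [1,3,4], [1,3,5], [1,4,5], [2,3,4], [2,3,5], [2,4,5], [3,4,5]
  3-simplices (5): [1,2,3,4], [1,2,3,5], [1,2,4,5], [1,3,4,5], [2,3,4,5]

so the chain groups are C_0 ≅ Z^5, C_1 ≅ Z^10, C_2 ≅ Z^10, C_3 ≅ Z^5.

∂_1: C_1 → C_0 maps an edge to its endpoints' difference, ∂[p,q] = q − p. For instance
  ∂[1,2] = [2] − [1].
The 5×10 boundary matrix has rank 4 and Smith normal form diag(1,1,1,1).

Boundary ∂_2: C_2 → C_1 sends each 2-simplex [p,q,r] to [q,r] − [p,r] + [p,q]. For instance
  ∂[1,3,4] = [3,4] − [1,4] + [1,3],
  ∂[1,2,3] = [2,3] − [1,3] + [1,2].
As a 10×10 matrix over Z this has rank 6, with invariant factors (1,1,1,1,1,1).

The boundary map ∂_3: C_3 → C_2 sends each 3-simplex σ to the alternating sum Σ_i (−1)^i (σ with its i-th vertex removed). For instance
  ∂[1,2,4,5] = [2,4,5] − [1,4,5] + [1,2,5] − [1,2,4],
  ∂[1,2,3,5] = [2,3,5] − [1,3,5] + [1,2,5] − [1,2,3].
As a 10×5 matrix over Z this has rank 4, with invariant factors (1,1,1,1).

Now H_k = ker ∂_k / im ∂_{k+1}, so:

  H_0: rank C_0 − rank ∂_1 = 5 − 4 = 1, and the invariant factors of ∂_1 are all 1, so H_0 ≅ Z.
  H_1: rank ker ∂_1 − rank ∂_2 = (10 − 4) − 6 = 0, and the invariant factors of ∂_2 are all 1, so H_1 ≅ 0.
  H_2: rank ker ∂_2 − rank ∂_3 = (10 − 6) − 4 = 0, and the invariant factors of ∂_3 are all 1, so H_2 ≅ 0.
  H_3: rank ker ∂_3 − rank ∂_4 = (5 − 4) − 0 = 1, and there is no ∂_4, so H_3 ≅ Z.

H_0 ≅ Z,  H_1 = 0,  H_2 = 0,  H_3 ≅ Z.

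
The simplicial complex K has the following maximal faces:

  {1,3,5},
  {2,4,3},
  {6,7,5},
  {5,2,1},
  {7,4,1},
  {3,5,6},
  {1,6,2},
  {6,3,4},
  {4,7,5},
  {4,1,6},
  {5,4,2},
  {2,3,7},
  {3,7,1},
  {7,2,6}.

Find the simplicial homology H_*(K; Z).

Take the total order 1 < 2 < 3 < 4 < 5 < 6 < 7 on the vertex set. Then K (dimension 2) consists of the simplices:

  0-simplices (7): [1], [2], [3], [4], [5], [6], [7]
  1-simplices (21): [1,2], [1,3], [1,4], [1,5], [1,6], [1,7], [2,3], [2,4], [2,5], [2,6], [2,7], [3,4], [3,5], [3,6], [3,7], [4,5], [4,6], [4,7], [5,6], [5,7], [6,7]
  2-simplices (14): [1,2,5], [1,2,6], [1,3,5], [1,3,7], [1,4,6], [1,4,7], [2,3,4], [2,3,7], [2,4,5], [2,6,7], [3,4,6], [3,5,6], [4,5,7], [5,6,7]

Hence C_0 ≅ Z^7, C_1 ≅ Z^21, C_2 ≅ Z^14.

The boundary map ∂_1: C_1 → C_0 is given by ∂[p,q] = [q] − [p].
The resulting 7×21 matrix has rank 6, and its Smith normal form has invariant factors (1,1,1,1,1,1).

Boundary ∂_2: C_2 → C_1 sends each 2-simplex [p,q,r] to [q,r] − [p,r] + [p,q]. For instance
  ∂[2,3,4] = [3,4] − [2,4] + [2,3],
  ∂[2,6,7] = [6,7] − [2,7] + [2,6].
The resulting 21×14 matrix has rank 13, and its Smith normal form has invariant factors (1,1,1,1,1,1,1,1,1,1,1,1,1).

Now H_k = ker ∂_k / im ∂_{k+1}, so:

  H_0: rank C_0 − rank ∂_1 = 7 − 6 = 1, and the invariant factors of ∂_1 are all 1, so H_0 = Z.
  H_1: rank ker ∂_1 − rank ∂_2 = (21 − 6) − 13 = 2, and the invariant factors of ∂_2 are all 1, so H_1 = Z^2.
  H_2: rank ker ∂_2 − rank ∂_3 = (14 − 13) − 0 = 1, and there is no ∂_3, so H_2 = Z.

H_0 = Z,  H_1 = Z^2,  H_2 = Z.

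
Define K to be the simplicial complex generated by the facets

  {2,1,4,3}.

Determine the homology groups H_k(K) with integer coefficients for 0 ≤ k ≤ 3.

H_0 = Z,  H_1 = 0,  H_2 = 0,  H_3 = 0.

Take the total order 1 < 2 < 3 < 4 on the vertex set. Then K (dimension 3) consists of the simplices:

  0-simplices (4): [1], [2], [3], [4]
  1-simplices (6): [1,2], [1,3], [1,4], [2,3], [2,4], [3,4]
  2-simplices (4): [1,2,3], [1,2,4], [1,3,4], [2,3,4]
  3-simplices (1): [1,2,3,4]

so the chain groups are C_0 ≅ Z^4, C_1 ≅ Z^6, C_2 ≅ Z^4, C_3 ≅ Z^1.

∂_1: C_1 → C_0 is given by ∂[p,q] = [q] − [p].
As a 4×6 matrix over Z this has rank 3, with invariant factors (1,1,1).

∂_2: C_2 → C_1 sends each 2-simplex [p,q,r] to [q,r] − [p,r] + [p,q]. For instance
  ∂[1,2,4] = [2,4] − [1,4] + [1,2],
  ∂[1,3,4] = [3,4] − [1,4] + [1,3].
The resulting 6×4 matrix has rank 3, and its Smith normal form has invariant factors (1,1,1).

The boundary map ∂_3: C_3 → C_2 sends each 3-simplex σ to the alternating sum Σ_i (−1)^i (σ with its i-th vertex removed). For instance
  ∂[1,2,3,4] = [2,3,4] − [1,3,4] + [1,2,4] − [1,2,3].
The 4×1 boundary matrix has rank 1 and Smith normal form diag(1).

From H_k ≅ ker(∂_k) / im(∂_{k+1}) we obtain:

  H_0: rank C_0 − rank ∂_1 = 4 − 3 = 1, and the invariant factors of ∂_1 are all 1, so H_0 ≅ Z.
  H_1: rank ker ∂_1 − rank ∂_2 = (6 − 3) − 3 = 0, and the invariant factors of ∂_2 are all 1, so H_1 ≅ 0.
  H_2: rank ker ∂_2 − rank ∂_3 = (4 − 3) − 1 = 0, and the invariant factors of ∂_3 are all 1, so H_2 ≅ 0.
  H_3: rank ker ∂_3 − rank ∂_4 = (1 − 1) − 0 = 0, and there is no ∂_4, so H_3 ≅ 0.

(K is a triangulation of the 3-simplex.)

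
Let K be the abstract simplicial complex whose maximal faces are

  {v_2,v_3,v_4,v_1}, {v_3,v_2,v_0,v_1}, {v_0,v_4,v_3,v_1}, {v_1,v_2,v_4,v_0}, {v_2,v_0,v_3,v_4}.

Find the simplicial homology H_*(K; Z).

Fix the vertex order v_0 < v_1 < v_2 < v_3 < v_4 and write every simplex with vertices in increasing order. Then dim K = 3 and the simplices of K are:

  0-simplices (5): [v_0], [v_1], [v_2], [v_3], [v_4]
  1-simplices (10): [v_0,v_1], [v_0,v_2], [v_0,v_3], [v_0,v_4], [v_1,v_2], [v_1,v_3], [v_1,v_4], [v_2,v_3], [v_2,v_4], [v_3,v_4]
  2-simplices (10): [v_0,v_1,v_2], [v_0,v_1,v_3], [v_0,v_1,v_4], [v_0,v_2,v_3], [v_0,v_2,v_4], [v_0,v_3,v_4], [v_1,v_2,v_3], [v_1,v_2,v_4], [v_1,v_3,v_4], [v_2,v_3,v_4]
  3-simplices (5): [v_0,v_1,v_2,v_3], [v_0,v_1,v_2,v_4], [v_0,v_1,v_3,v_4], [v_0,v_2,v_3,v_4], [v_1,v_2,v_3,v_4]

so the chain groups are C_0 ≅ Z^5, C_1 ≅ Z^10, C_2 ≅ Z^10, C_3 ≅ Z^5.

∂_1: C_1 → C_0 maps an edge to its endpoints' difference, ∂[p,q] = q − p. For instance
  ∂[v_2,v_4] = [v_4] − [v_2].
As a 5×10 matrix over Z this has rank 4, with invariant factors (1,1,1,1).

The boundary map ∂_2: C_2 → C_1 acts by ∂[p,q,r] = [q,r] − [p,r] + [p,q]. For instance
  ∂[v_0,v_2,v_3] = [v_2,v_3] − [v_0,v_3] + [v_0,v_2],
  ∂[v_1,v_2,v_4] = [v_2,v_4] − [v_1,v_4] + [v_1,v_2].
This gives a 10×10 integer matrix of rank 6; reducing to Smith normal form yields diagonal entries (1,1,1,1,1,1).

∂_3: C_3 → C_2 sends each 3-simplex σ to the alternating sum Σ_i (−1)^i (σ with its i-th vertex removed). For instance
  ∂[v_1,v_2,v_3,v_4] = [v_2,v_3,v_4] − [v_1,v_3,v_4] + [v_1,v_2,v_4] − [v_1,v_2,v_3],
  ∂[v_0,v_1,v_2,v_4] = [v_1,v_2,v_4] − [v_0,v_2,v_4] + [v_0,v_1,v_4] − [v_0,v_1,v_2].
This gives a 10×5 integer matrix of rank 4; reducing to Smith normal form yields diagonal entries (1,1,1,1).

Reading off H_k = ker ∂_k / im ∂_{k+1}:

  H_0: rank C_0 − rank ∂_1 = 5 − 4 = 1, and the invariant factors of ∂_1 are all 1, so H_0 = Z.
  H_1: rank ker ∂_1 − rank ∂_2 = (10 − 4) − 6 = 0, and the invariant factors of ∂_2 are all 1, so H_1 = 0.
  H_2: rank ker ∂_2 − rank ∂_3 = (10 − 6) − 4 = 0, and the invariant factors of ∂_3 are all 1, so H_2 = 0.
  H_3: rank ker ∂_3 − rank ∂_4 = (5 − 4) − 0 = 1, and there is no ∂_4, so H_3 = Z.

As a check, the Euler characteristic is 5 − 10 + 10 − 5 = 0, which agrees with 1 − 0 + 0 − 1 = 0.

H_0 = Z,  H_1 = 0,  H_2 = 0,  H_3 = Z.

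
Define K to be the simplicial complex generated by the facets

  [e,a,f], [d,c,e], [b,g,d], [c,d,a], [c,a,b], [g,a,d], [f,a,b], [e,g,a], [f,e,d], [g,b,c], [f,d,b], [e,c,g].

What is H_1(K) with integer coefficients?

H_1 = Z/2Z.

We work with the vertex ordering a < b < c < d < e < f < g. The simplices of K, each written with vertices in increasing order, are:

  0-simplices (7): a, b, c, d, e, f, g
  1-simplices (18): ab, ac, ad, ae, af, ag, bc, bd, bf, bg, cd, ce, cg, de, df, dg, ef, eg
  2-simplices (12): abc, abf, acd, adg, aef, aeg, bcg, bdf, bdg, cde, ceg, def

giving chain groups C_0 ≅ Z^7, C_1 ≅ Z^18, C_2 ≅ Z^12.

∂_1: C_1 → C_0 is given by ∂[p,q] = [q] − [p]. For instance
  ∂bd = d − b.
As a 7×18 matrix over Z this has rank 6, with invariant factors (1,1,1,1,1,1).

∂_2: C_2 → C_1 acts by ∂[p,q,r] = [q,r] − [p,r] + [p,q]. For instance
  ∂abc = bc − ac + ab,
  ∂bdf = df − bf + bd.
This gives a 18×12 integer matrix of rank 12; reducing to Smith normal form yields diagonal entries (1,1,1,1,1,1,1,1,1,1,1,2).

Reading off H_k = ker ∂_k / im ∂_{k+1}:

  H_1: rank ker ∂_1 − rank ∂_2 = (18 − 6) − 12 = 0, and ∂_2 has invariant factor 2 > 1, so H_1 = Z/2Z.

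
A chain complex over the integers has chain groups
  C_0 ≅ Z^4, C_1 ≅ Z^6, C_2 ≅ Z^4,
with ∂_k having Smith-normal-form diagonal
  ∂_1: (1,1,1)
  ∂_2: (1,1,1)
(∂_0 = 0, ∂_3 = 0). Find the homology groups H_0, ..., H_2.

H_0 = Z,  H_1 = 0,  H_2 = Z.

H_0: b_0 = 4 − 0 − 3 = 1; torsion from ∂_1 factors > 1: none. So H_0 = Z.
H_1: b_1 = 6 − 3 − 3 = 0; torsion from ∂_2 factors > 1: none. So H_1 = 0.
H_2: b_2 = 4 − 3 − 0 = 1; torsion from ∂_3 factors > 1: none. So H_2 = Z.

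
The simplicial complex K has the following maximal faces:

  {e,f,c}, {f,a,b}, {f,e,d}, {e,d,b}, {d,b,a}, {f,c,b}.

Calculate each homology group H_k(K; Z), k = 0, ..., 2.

H_0 = Z,  H_1 = Z,  H_2 = 0.

Fix the vertex order a < b < c < d < e < f and write every simplex with vertices in increasing order. Then dim K = 2 and the simplices of K are:

  0-simplices (6): a, b, c, d, e, f
  1-simplices (12): ab, ad, af, bc, bd, be, bf, ce, cf, de, df, ef
  2-simplices (6): abd, abf, bcf, bde, cef, def

Hence C_0 ≅ Z^6, C_1 ≅ Z^12, C_2 ≅ Z^6.

The boundary map ∂_1: C_1 → C_0 sends each edge [p,q] (with p < q) to q − p. For instance
  ∂bd = d − b.
This gives a 6×12 integer matrix of rank 5; reducing to Smith normal form yields diagonal entries (1,1,1,1,1).

∂_2: C_2 → C_1 acts by ∂[p,q,r] = [q,r] − [p,r] + [p,q]. For instance
  ∂bde = de − be + bd,
  ∂def = ef − df + de.
As a 12×6 matrix over Z this has rank 6, with invariant factors (1,1,1,1,1,1).

From H_k ≅ ker(∂_k) / im(∂_{k+1}) we obtain:

  H_0: rank C_0 − rank ∂_1 = 6 − 5 = 1, and the invariant factors of ∂_1 are all 1, so H_0 ≅ Z.
  H_1: rank ker ∂_1 − rank ∂_2 = (12 − 5) − 6 = 1, and the invariant factors of ∂_2 are all 1, so H_1 ≅ Z.
  H_2: rank ker ∂_2 − rank ∂_3 = (6 − 6) − 0 = 0, and there is no ∂_3, so H_2 ≅ 0.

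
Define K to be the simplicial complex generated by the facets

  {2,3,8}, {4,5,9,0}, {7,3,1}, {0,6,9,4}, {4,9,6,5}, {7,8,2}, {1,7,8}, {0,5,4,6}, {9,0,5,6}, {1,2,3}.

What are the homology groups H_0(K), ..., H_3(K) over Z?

K has 10 vertices, 20 edges, 15 triangles, 5 3-simplices.
rank ∂_0 = 0, rank ∂_1 = 8 ⇒ b_0 = 10 − 0 − 8 = 2; all invariant factors of ∂_1 are 1 so no torsion. So H_0 ≅ Z^2.
rank ∂_1 = 8, rank ∂_2 = 11 ⇒ b_1 = 20 − 8 − 11 = 1; all invariant factors of ∂_2 are 1 so no torsion. So H_1 ≅ Z.
rank ∂_2 = 11, rank ∂_3 = 4 ⇒ b_2 = 15 − 11 − 4 = 0; all invariant factors of ∂_3 are 1 so no torsion. So H_2 ≅ 0.
rank ∂_3 = 4, rank ∂_4 = 0 ⇒ b_3 = 5 − 4 − 0 = 1. So H_3 ≅ Z.

H_0 ≅ Z^2,  H_1 ≅ Z,  H_2 = 0,  H_3 ≅ Z.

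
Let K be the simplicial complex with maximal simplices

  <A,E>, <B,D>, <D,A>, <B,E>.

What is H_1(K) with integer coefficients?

H_1 = Z.

Order the vertices as A < B < D < E. Listing each simplex with vertices in this order, K has dimension 1 with simplices:

  0-simplices (4): A, B, D, E
  1-simplices (4): AD, AE, BD, BE

so the chain groups are C_0 ≅ Z^4, C_1 ≅ Z^4.

Boundary ∂_1: C_1 → C_0 is given by ∂[p,q] = [q] − [p]. For instance
  ∂BE = E − B.
This gives a 4×4 integer matrix of rank 3; reducing to Smith normal form yields diagonal entries (1,1,1).

Now H_k = ker ∂_k / im ∂_{k+1}, so:

  H_1: rank ker ∂_1 − rank ∂_2 = (4 − 3) − 0 = 1, and there is no ∂_2, so H_1 = Z.

(K is a triangulation of the circle S^1.)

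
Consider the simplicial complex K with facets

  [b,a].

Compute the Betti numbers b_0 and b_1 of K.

b_0 = 1, b_1 = 0.

We work with the vertex ordering a < b. The simplices of K, each written with vertices in increasing order, are:

  0-simplices (2): a, b
  1-simplices (1): ab

so the chain groups are C_0 ≅ Z^2, C_1 ≅ Z^1.

The boundary map ∂_1: C_1 → C_0 is given by ∂[p,q] = [q] − [p].
The resulting 2×1 matrix has rank 1, and its Smith normal form has invariant factors (1).

Computing H_k = (kernel of ∂_k) / (image of ∂_{k+1}):

  H_0: rank C_0 − rank ∂_1 = 2 − 1 = 1, and the invariant factors of ∂_1 are all 1, so H_0 ≅ Z.
  H_1: rank ker ∂_1 − rank ∂_2 = (1 − 1) − 0 = 0, and there is no ∂_2, so H_1 ≅ 0.

Hence the Betti numbers are b_0 = 1, b_1 = 0.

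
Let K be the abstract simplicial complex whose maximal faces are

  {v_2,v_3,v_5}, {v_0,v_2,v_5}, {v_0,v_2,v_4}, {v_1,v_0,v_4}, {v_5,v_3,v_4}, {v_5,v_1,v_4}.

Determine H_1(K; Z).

K has 6 vertices, 12 edges, 6 triangles.
rank ∂_1 = 5, rank ∂_2 = 6 ⇒ b_1 = 12 − 5 − 6 = 1; all invariant factors of ∂_2 are 1 so no torsion. So H_1 ≅ Z.

H_1 = Z.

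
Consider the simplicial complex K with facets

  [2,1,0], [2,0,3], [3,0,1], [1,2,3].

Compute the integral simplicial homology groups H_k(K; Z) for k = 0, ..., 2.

Fix the vertex order 0 < 1 < 2 < 3 and write every simplex with vertices in increasing order. Then dim K = 2 and the simplices of K are:

  0-simplices (4): [0], [1], [2], [3]
  1-simplices (6): [0,1], [0,2], [0,3], [1,2], [1,3], [2,3]
  2-simplices (4): [0,1,2], [0,1,3], [0,2,3], [1,2,3]

so the chain groups are C_0 ≅ Z^4, C_1 ≅ Z^6, C_2 ≅ Z^4.

∂_1: C_1 → C_0 sends each edge [p,q] (with p < q) to q − p. For instance
  ∂[0,1] = [1] − [0].
The resulting 4×6 matrix has rank 3, and its Smith normal form has invariant factors (1,1,1).

∂_2: C_2 → C_1 sends each 2-simplex [p,q,r] to [q,r] − [p,r] + [p,q]. For instance
  ∂[0,1,3] = [1,3] − [0,3] + [0,1],
  ∂[1,2,3] = [2,3] − [1,3] + [1,2].
The 6×4 boundary matrix has rank 3 and Smith normal form diag(1,1,1).

Now H_k = ker ∂_k / im ∂_{k+1}, so:

  H_0: rank C_0 − rank ∂_1 = 4 − 3 = 1, and the invariant factors of ∂_1 are all 1, so H_0 ≅ Z.
  H_1: rank ker ∂_1 − rank ∂_2 = (6 − 3) − 3 = 0, and the invariant factors of ∂_2 are all 1, so H_1 ≅ 0.
  H_2: rank ker ∂_2 − rank ∂_3 = (4 − 3) − 0 = 1, and there is no ∂_3, so H_2 ≅ Z.

H_0 = Z,  H_1 = 0,  H_2 = Z.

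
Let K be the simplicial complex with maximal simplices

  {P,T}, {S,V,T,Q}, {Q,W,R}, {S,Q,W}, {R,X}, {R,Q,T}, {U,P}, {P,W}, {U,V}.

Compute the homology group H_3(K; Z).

H_3 ≅ 0.

We work with the vertex ordering P < Q < R < S < T < U < V < W < X. The simplices of K, each written with vertices in increasing order, are:

  0-simplices (9): P, Q, R, S, T, U, V, W, X
  1-simplices (16): PT, PU, PW, QR, QS, QT, QV, QW, RT, RW, RX, ST, SV, SW, TV, UV
  2-simplices (7): QRT, QRW, QST, QSV, QSW, QTV, STV
  3-simplices (1): QSTV

so the chain groups are C_0 ≅ Z^9, C_1 ≅ Z^16, C_2 ≅ Z^7, C_3 ≅ Z^1.

∂_1: C_1 → C_0 sends each edge [p,q] (with p < q) to q − p. For instance
  ∂TV = V − T.
The 9×16 boundary matrix has rank 8 and Smith normal form diag(1,1,1,1,1,1,1,1).

The boundary map ∂_2: C_2 → C_1 acts by ∂[p,q,r] = [q,r] − [p,r] + [p,q]. For instance
  ∂STV = TV − SV + ST,
  ∂QRW = RW − QW + QR.
The 16×7 boundary matrix has rank 6 and Smith normal form diag(1,1,1,1,1,1).

Boundary ∂_3: C_3 → C_2 sends each 3-simplex σ to the alternating sum Σ_i (−1)^i (σ with its i-th vertex removed). For instance
  ∂QSTV = STV − QTV + QSV − QST.
The 7×1 boundary matrix has rank 1 and Smith normal form diag(1).

Now H_k = ker ∂_k / im ∂_{k+1}, so:

  H_3: rank ker ∂_3 − rank ∂_4 = (1 − 1) − 0 = 0, and there is no ∂_4, so H_3 = 0.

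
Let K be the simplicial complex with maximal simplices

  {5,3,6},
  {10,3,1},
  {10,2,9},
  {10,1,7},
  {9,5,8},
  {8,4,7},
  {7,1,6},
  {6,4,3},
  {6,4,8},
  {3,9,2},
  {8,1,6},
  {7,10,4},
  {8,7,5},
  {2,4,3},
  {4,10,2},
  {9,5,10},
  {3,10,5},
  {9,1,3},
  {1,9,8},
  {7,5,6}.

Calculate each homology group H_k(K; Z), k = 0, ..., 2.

H_0 ≅ Z,  H_1 ≅ Z ⊕ Z/2Z,  H_2 = 0.

K has 10 vertices, 30 edges, 20 triangles.
rank ∂_0 = 0, rank ∂_1 = 9 ⇒ b_0 = 10 − 0 − 9 = 1; all invariant factors of ∂_1 are 1 so no torsion. So H_0 = Z.
rank ∂_1 = 9, rank ∂_2 = 20 ⇒ b_1 = 30 − 9 − 20 = 1; ∂_2 has invariant factor(s) [2] giving torsion. So H_1 = Z ⊕ Z/2Z.
rank ∂_2 = 20, rank ∂_3 = 0 ⇒ b_2 = 20 − 20 − 0 = 0. So H_2 = 0.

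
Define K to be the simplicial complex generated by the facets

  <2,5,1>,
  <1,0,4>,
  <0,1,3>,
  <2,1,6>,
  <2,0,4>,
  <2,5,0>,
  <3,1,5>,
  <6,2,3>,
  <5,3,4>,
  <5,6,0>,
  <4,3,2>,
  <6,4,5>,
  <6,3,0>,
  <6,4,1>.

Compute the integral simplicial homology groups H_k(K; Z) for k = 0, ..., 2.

We work with the vertex ordering 0 < 1 < 2 < 3 < 4 < 5 < 6. The simplices of K, each written with vertices in increasing order, are:

  0-simplices (7): [0], [1], [2], [3], [4], [5], [6]
  1-simplices (21): [0,1], [0,2], [0,3], [0,4], [0,5], [0,6], [1,2], [1,3], [1,4], [1,5], [1,6], [2,3], [2,4], [2,5], [2,6], [3,4], [3,5], [3,6], [4,5], [4,6], [5,6]
  2-simplices (14): [0,1,3], [0,1,4], [0,2,4], [0,2,5], [0,3,6], [0,5,6], [1,2,5], [1,2,6], [1,3,5], [1,4,6], [2,3,4], [2,3,6], [3,4,5], [4,5,6]

so the chain groups are C_0 ≅ Z^7, C_1 ≅ Z^21, C_2 ≅ Z^14.

∂_1: C_1 → C_0 is given by ∂[p,q] = [q] − [p]. For instance
  ∂[4,6] = [6] − [4].
The 7×21 boundary matrix has rank 6 and Smith normal form diag(1,1,1,1,1,1).

Boundary ∂_2: C_2 → C_1 acts by ∂[p,q,r] = [q,r] − [p,r] + [p,q]. For instance
  ∂[1,2,6] = [2,6] − [1,6] + [1,2],
  ∂[0,2,5] = [2,5] − [0,5] + [0,2].
The 21×14 boundary matrix has rank 13 and Smith normal form diag(1,1,1,1,1,1,1,1,1,1,1,1,1).

Reading off H_k = ker ∂_k / im ∂_{k+1}:

  H_0: rank C_0 − rank ∂_1 = 7 − 6 = 1, and the invariant factors of ∂_1 are all 1, so H_0 = Z.
  H_1: rank ker ∂_1 − rank ∂_2 = (21 − 6) − 13 = 2, and the invariant factors of ∂_2 are all 1, so H_1 = Z^2.
  H_2: rank ker ∂_2 − rank ∂_3 = (14 − 13) − 0 = 1, and there is no ∂_3, so H_2 = Z.

As a check, the Euler characteristic is 7 − 21 + 14 = 0, which agrees with 1 − 2 + 1 = 0.

H_0 = Z,  H_1 = Z^2,  H_2 = Z.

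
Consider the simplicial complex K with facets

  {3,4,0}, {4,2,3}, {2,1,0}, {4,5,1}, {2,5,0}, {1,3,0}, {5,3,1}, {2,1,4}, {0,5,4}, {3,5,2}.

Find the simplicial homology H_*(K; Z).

H_0 = Z,  H_1 = Z/2,  H_2 = 0.

Take the total order 0 < 1 < 2 < 3 < 4 < 5 on the vertex set. Then K (dimension 2) consists of the simplices:

  0-simplices (6): [0], [1], [2], [3], [4], [5]
  1-simplices (15): [0,1], [0,2], [0,3], [0,4], [0,5], [1,2], [1,3], [1,4], [1,5], [2,3], [2,4], [2,5], [3,4], [3,5], [4,5]
  2-simplices (10): [0,1,2], [0,1,3], [0,2,5], [0,3,4], [0,4,5], [1,2,4], [1,3,5], [1,4,5], [2,3,4], [2,3,5]

giving chain groups C_0 ≅ Z^6, C_1 ≅ Z^15, C_2 ≅ Z^10.

∂_1: C_1 → C_0 is given by ∂[p,q] = [q] − [p]. For instance
  ∂[3,5] = [5] − [3].
The 6×15 boundary matrix has rank 5 and Smith normal form diag(1,1,1,1,1).

The boundary map ∂_2: C_2 → C_1 acts by ∂[p,q,r] = [q,r] − [p,r] + [p,q]. For instance
  ∂[0,1,3] = [1,3] − [0,3] + [0,1],
  ∂[2,3,5] = [3,5] − [2,5] + [2,3].
This gives a 15×10 integer matrix of rank 10; reducing to Smith normal form yields diagonal entries (1,1,1,1,1,1,1,1,1,2).

From H_k ≅ ker(∂_k) / im(∂_{k+1}) we obtain:

  H_0: rank C_0 − rank ∂_1 = 6 − 5 = 1, and the invariant factors of ∂_1 are all 1, so H_0 ≅ Z.
  H_1: rank ker ∂_1 − rank ∂_2 = (15 − 5) − 10 = 0, and ∂_2 has invariant factor 2 > 1, so H_1 ≅ Z/2.
  H_2: rank ker ∂_2 − rank ∂_3 = (10 − 10) − 0 = 0, and there is no ∂_3, so H_2 ≅ 0.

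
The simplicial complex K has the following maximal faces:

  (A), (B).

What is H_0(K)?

H_0 ≅ Z^2.

We work with the vertex ordering A < B. The simplices of K, each written with vertices in increasing order, are:

  0-simplices (2): A, B

so the chain groups are C_0 ≅ Z^2.

Now H_k = ker ∂_k / im ∂_{k+1}, so:

  H_0: rank C_0 − rank ∂_1 = 2 − 0 = 2, and there is no ∂_1, so H_0 = Z^2.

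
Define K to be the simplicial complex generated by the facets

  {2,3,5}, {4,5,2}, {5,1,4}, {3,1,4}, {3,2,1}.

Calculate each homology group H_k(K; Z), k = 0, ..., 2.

Fix the vertex order 1 < 2 < 3 < 4 < 5 and write every simplex with vertices in increasing order. Then dim K = 2 and the simplices of K are:

  0-simplices (5): [1], [2], [3], [4], [5]
  1-simplices (10): [1,2], [1,3], [1,4], [1,5], [2,3], [2,4], [2,5], [3,4], [3,5], [4,5]
  2-simplices (5): [1,2,3], [1,3,4], [1,4,5], [2,3,5], [2,4,5]

so the chain groups are C_0 ≅ Z^5, C_1 ≅ Z^10, C_2 ≅ Z^5.

The boundary map ∂_1: C_1 → C_0 is given by ∂[p,q] = [q] − [p]. For instance
  ∂[3,5] = [5] − [3].
The resulting 5×10 matrix has rank 4, and its Smith normal form has invariant factors (1,1,1,1).

Boundary ∂_2: C_2 → C_1 acts by ∂[p,q,r] = [q,r] − [p,r] + [p,q]. For instance
  ∂[2,3,5] = [3,5] − [2,5] + [2,3],
  ∂[1,2,3] = [2,3] − [1,3] + [1,2].
As a 10×5 matrix over Z this has rank 5, with invariant factors (1,1,1,1,1).

From H_k ≅ ker(∂_k) / im(∂_{k+1}) we obtain:

  H_0: rank C_0 − rank ∂_1 = 5 − 4 = 1, and the invariant factors of ∂_1 are all 1, so H_0 = Z.
  H_1: rank ker ∂_1 − rank ∂_2 = (10 − 4) − 5 = 1, and the invariant factors of ∂_2 are all 1, so H_1 = Z.
  H_2: rank ker ∂_2 − rank ∂_3 = (5 − 5) − 0 = 0, and there is no ∂_3, so H_2 = 0.

As a check, the Euler characteristic is 5 − 10 + 5 = 0, which agrees with 1 − 1 + 0 = 0.

H_0 = Z,  H_1 = Z,  H_2 = 0.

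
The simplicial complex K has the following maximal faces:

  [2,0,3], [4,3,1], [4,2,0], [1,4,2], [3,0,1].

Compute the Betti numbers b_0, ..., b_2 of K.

Order the vertices as 0 < 1 < 2 < 3 < 4. Listing each simplex with vertices in this order, K has dimension 2 with simplices:

  0-simplices (5): [0], [1], [2], [3], [4]
  1-simplices (10): [0,1], [0,2], [0,3], [0,4], [1,2], [1,3], [1,4], [2,3], [2,4], [3,4]
  2-simplices (5): [0,1,3], [0,2,3], [0,2,4], [1,2,4], [1,3,4]

so the chain groups are C_0 ≅ Z^5, C_1 ≅ Z^10, C_2 ≅ Z^5.

∂_1: C_1 → C_0 is given by ∂[p,q] = [q] − [p]. For instance
  ∂[0,4] = [4] − [0].
The 5×10 boundary matrix has rank 4 and Smith normal form diag(1,1,1,1).

Boundary ∂_2: C_2 → C_1 sends each 2-simplex [p,q,r] to [q,r] − [p,r] + [p,q]. For instance
  ∂[0,2,3] = [2,3] − [0,3] + [0,2],
  ∂[1,2,4] = [2,4] − [1,4] + [1,2].
The 10×5 boundary matrix has rank 5 and Smith normal form diag(1,1,1,1,1).

Reading off H_k = ker ∂_k / im ∂_{k+1}:

  H_0: rank C_0 − rank ∂_1 = 5 − 4 = 1, and the invariant factors of ∂_1 are all 1, so H_0 ≅ Z.
  H_1: rank ker ∂_1 − rank ∂_2 = (10 − 4) − 5 = 1, and the invariant factors of ∂_2 are all 1, so H_1 ≅ Z.
  H_2: rank ker ∂_2 − rank ∂_3 = (5 − 5) − 0 = 0, and there is no ∂_3, so H_2 ≅ 0.

(K is a triangulation of the Möbius band.)

Hence the Betti numbers are b_0 = 1, b_1 = 1, b_2 = 0.

b_0 = 1, b_1 = 1, b_2 = 0.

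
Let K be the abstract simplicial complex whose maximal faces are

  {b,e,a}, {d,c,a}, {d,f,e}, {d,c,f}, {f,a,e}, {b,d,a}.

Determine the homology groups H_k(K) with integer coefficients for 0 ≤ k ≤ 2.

H_0 = Z,  H_1 = Z,  H_2 = 0.

We work with the vertex ordering a < b < c < d < e < f. The simplices of K, each written with vertices in increasing order, are:

  0-simplices (6): a, b, c, d, e, f
  1-simplices (12): ab, ac, ad, ae, af, bd, be, cd, cf, de, df, ef
  2-simplices (6): abd, abe, acd, aef, cdf, def

giving chain groups C_0 ≅ Z^6, C_1 ≅ Z^12, C_2 ≅ Z^6.

∂_1: C_1 → C_0 sends each edge [p,q] (with p < q) to q − p. For instance
  ∂cf = f − c.
The resulting 6×12 matrix has rank 5, and its Smith normal form has invariant factors (1,1,1,1,1).

∂_2: C_2 → C_1 sends each 2-simplex [p,q,r] to [q,r] − [p,r] + [p,q]. For instance
  ∂abd = bd − ad + ab,
  ∂cdf = df − cf + cd.
This gives a 12×6 integer matrix of rank 6; reducing to Smith normal form yields diagonal entries (1,1,1,1,1,1).

From H_k ≅ ker(∂_k) / im(∂_{k+1}) we obtain:

  H_0: rank C_0 − rank ∂_1 = 6 − 5 = 1, and the invariant factors of ∂_1 are all 1, so H_0 ≅ Z.
  H_1: rank ker ∂_1 − rank ∂_2 = (12 − 5) − 6 = 1, and the invariant factors of ∂_2 are all 1, so H_1 ≅ Z.
  H_2: rank ker ∂_2 − rank ∂_3 = (6 − 6) − 0 = 0, and there is no ∂_3, so H_2 ≅ 0.

(K is a triangulation of the cylinder S^1 x I.)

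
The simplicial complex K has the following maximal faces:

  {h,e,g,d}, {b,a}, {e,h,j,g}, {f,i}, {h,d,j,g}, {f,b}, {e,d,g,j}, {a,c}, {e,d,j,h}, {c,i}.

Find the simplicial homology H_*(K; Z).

Order the vertices as a < b < c < d < e < f < g < h < i < j. Listing each simplex with vertices in this order, K has dimension 3 with simplices:

  0-simplices (10): a, b, c, d, e, f, g, h, i, j
  1-simplices (15): ab, ac, bf, ci, de, dg, dh, dj, eg, eh, ej, fi, gh, gj, hj
  2-simplices (10): deg, deh, dej, dgh, dgj, dhj, egh, egj, ehj, ghj
  3-simplices (5): degh, degj, dehj, dghj, eghj

Hence C_0 ≅ Z^10, C_1 ≅ Z^15, C_2 ≅ Z^10, C_3 ≅ Z^5.

Boundary ∂_1: C_1 → C_0 sends each edge [p,q] (with p < q) to q − p.
As a 10×15 matrix over Z this has rank 8, with invariant factors (1,1,1,1,1,1,1,1).

The boundary map ∂_2: C_2 → C_1 maps a triangle to the signed sum of its edges. For instance
  ∂egh = gh − eh + eg,
  ∂ehj = hj − ej + eh.
This gives a 15×10 integer matrix of rank 6; reducing to Smith normal form yields diagonal entries (1,1,1,1,1,1).

The boundary map ∂_3: C_3 → C_2 sends each 3-simplex σ to the alternating sum Σ_i (−1)^i (σ with its i-th vertex removed). For instance
  ∂dehj = ehj − dhj + dej − deh,
  ∂dghj = ghj − dhj + dgj − dgh.
The resulting 10×5 matrix has rank 4, and its Smith normal form has invariant factors (1,1,1,1).

Reading off H_k = ker ∂_k / im ∂_{k+1}:

  H_0: rank C_0 − rank ∂_1 = 10 − 8 = 2, and the invariant factors of ∂_1 are all 1, so H_0 = Z^2.
  H_1: rank ker ∂_1 − rank ∂_2 = (15 − 8) − 6 = 1, and the invariant factors of ∂_2 are all 1, so H_1 = Z.
  H_2: rank ker ∂_2 − rank ∂_3 = (10 − 6) − 4 = 0, and the invariant factors of ∂_3 are all 1, so H_2 = 0.
  H_3: rank ker ∂_3 − rank ∂_4 = (5 − 4) − 0 = 1, and there is no ∂_4, so H_3 = Z.

As a check, the Euler characteristic is 10 − 15 + 10 − 5 = 0, which agrees with 2 − 1 + 0 − 1 = 0.

H_0 ≅ Z^2,  H_1 ≅ Z,  H_2 = 0,  H_3 ≅ Z.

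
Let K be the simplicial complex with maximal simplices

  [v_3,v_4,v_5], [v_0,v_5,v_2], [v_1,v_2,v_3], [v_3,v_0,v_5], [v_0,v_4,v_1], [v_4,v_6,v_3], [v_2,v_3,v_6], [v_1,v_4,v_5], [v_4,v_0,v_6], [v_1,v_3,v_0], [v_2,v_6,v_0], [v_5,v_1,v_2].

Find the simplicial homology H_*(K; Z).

Fix the vertex order v_0 < v_1 < v_2 < v_3 < v_4 < v_5 < v_6 and write every simplex with vertices in increasing order. Then dim K = 2 and the simplices of K are:

  0-simplices (7): [v_0], [v_1], [v_2], [v_3], [v_4], [v_5], [v_6]
  1-simplices (18): (18 of them)
  2-simplices (12): (12 of them)

so the chain groups are C_0 ≅ Z^7, C_1 ≅ Z^18, C_2 ≅ Z^12.

∂_1: C_1 → C_0 sends each edge [p,q] (with p < q) to q − p.
The resulting 7×18 matrix has rank 6, and its Smith normal form has invariant factors (1,1,1,1,1,1).

Boundary ∂_2: C_2 → C_1 sends each 2-simplex [p,q,r] to [q,r] − [p,r] + [p,q]. For instance
  ∂[v_0,v_4,v_6] = [v_4,v_6] − [v_0,v_6] + [v_0,v_4],
  ∂[v_3,v_4,v_5] = [v_4,v_5] − [v_3,v_5] + [v_3,v_4].
This gives a 18×12 integer matrix of rank 12; reducing to Smith normal form yields diagonal entries (1,1,1,1,1,1,1,1,1,1,1,2).

Now H_k = ker ∂_k / im ∂_{k+1}, so:

  H_0: rank C_0 − rank ∂_1 = 7 − 6 = 1, and the invariant factors of ∂_1 are all 1, so H_0 = Z.
  H_1: rank ker ∂_1 − rank ∂_2 = (18 − 6) − 12 = 0, and ∂_2 has invariant factor 2 > 1, so H_1 = Z_2.
  H_2: rank ker ∂_2 − rank ∂_3 = (12 − 12) − 0 = 0, and there is no ∂_3, so H_2 = 0.

H_0 = Z,  H_1 = Z_2,  H_2 = 0.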